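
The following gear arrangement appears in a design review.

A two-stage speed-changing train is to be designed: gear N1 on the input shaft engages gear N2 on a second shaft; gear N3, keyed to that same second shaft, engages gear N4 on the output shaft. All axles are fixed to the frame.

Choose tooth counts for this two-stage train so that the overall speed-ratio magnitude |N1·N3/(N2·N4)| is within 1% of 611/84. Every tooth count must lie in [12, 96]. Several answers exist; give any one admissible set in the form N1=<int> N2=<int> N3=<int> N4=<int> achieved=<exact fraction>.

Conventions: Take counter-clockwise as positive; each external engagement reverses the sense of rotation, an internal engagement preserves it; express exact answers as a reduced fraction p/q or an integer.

N1=13 N2=12 N3=94 N4=14 achieved=611/84

topology: fixed-axis compound train — 2 stages, target 611/84
target = 611/84 in lowest terms: an exact hit needs N1·N3 = k·611 and N2·N4 = k·84 for one integer k, every count in [12, 96]; additionally prefer no 1:1 stage (N1 ≠ N2, N3 ≠ N4)
k = 1: no 1:1-free in-range split of k·611 and k·84 into factor pairs; take k = 2
k = 2: N1·N3 = 1222 = 13·94, N2·N4 = 168 = 12·14
achieved = 13·94/(12·14) = 611/84; |achieved − target| = 0 ≤ 611/8400 ✓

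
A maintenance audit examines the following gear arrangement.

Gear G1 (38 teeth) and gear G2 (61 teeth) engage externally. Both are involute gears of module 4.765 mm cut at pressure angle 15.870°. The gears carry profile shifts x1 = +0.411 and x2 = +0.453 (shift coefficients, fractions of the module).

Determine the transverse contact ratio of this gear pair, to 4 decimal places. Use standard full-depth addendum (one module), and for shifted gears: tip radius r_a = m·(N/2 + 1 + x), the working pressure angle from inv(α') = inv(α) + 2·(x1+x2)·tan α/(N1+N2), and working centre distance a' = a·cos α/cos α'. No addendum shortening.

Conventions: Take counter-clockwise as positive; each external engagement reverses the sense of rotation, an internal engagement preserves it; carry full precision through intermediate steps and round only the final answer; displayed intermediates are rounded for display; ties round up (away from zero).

1.8391

single-mesh involute tooth geometry (38T engaging 61T at module 4.765)
base radii: r_b1 = 87.084224, r_b2 = 139.793097
tip radii: r_a1 = 97.258415, r_a2 = 152.256045
inv(α') = inv(15.870°) + 2·(+0.411+0.453)·tan α/(38+61) = 0.01226992  ⇒  α' = 18.78221°
a' = a·cos α / cos α' = 235.8675·cos 15.870°/cos 18.78221° = 239.638228
action lengths: √(r_a1²−r_b1²) = 43.307472, √(r_a2²−r_b2²) = 60.330699
base pitch p_b = π·m·cos α = 14.399114
CR = (43.307472 + 60.330699 − 239.638228·sin 18.78221°)/14.399114 = 1.839102
contact ratio ≈ 1.8391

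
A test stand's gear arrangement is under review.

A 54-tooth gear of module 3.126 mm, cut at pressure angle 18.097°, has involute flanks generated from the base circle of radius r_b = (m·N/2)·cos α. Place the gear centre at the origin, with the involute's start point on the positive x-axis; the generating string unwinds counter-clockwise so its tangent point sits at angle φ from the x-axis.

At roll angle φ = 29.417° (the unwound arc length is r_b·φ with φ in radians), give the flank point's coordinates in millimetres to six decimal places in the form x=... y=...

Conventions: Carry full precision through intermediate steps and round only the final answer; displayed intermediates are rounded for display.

topology: single-mesh involute geometry — m = 3.126, N = 54
pitch radius r_p = m·N/2 = 3.126·54/2 = 84.402000
base radius r_b = r_p·cos α = 84.402000·cos 18.097° = 80.226802
roll angle φ = 29.417° = 0.51342351 rad
x = r_b·(cos φ + φ·sin φ) = 90.114141
y = r_b·(sin φ − φ·cos φ) = 3.524795

x=90.114141 y=3.524795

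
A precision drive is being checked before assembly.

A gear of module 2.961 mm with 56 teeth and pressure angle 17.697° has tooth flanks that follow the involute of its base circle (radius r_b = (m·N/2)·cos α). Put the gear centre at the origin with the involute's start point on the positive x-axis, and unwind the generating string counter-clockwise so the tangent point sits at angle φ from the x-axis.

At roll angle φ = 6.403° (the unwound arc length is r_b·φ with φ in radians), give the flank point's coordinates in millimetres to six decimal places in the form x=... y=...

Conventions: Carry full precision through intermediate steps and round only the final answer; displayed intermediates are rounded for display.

topology: single-mesh involute geometry — m = 2.961, N = 56
pitch radius r_p = m·N/2 = 2.961·56/2 = 82.908000
base radius r_b = r_p·cos α = 82.908000·cos 17.697° = 78.984578
roll angle φ = 6.403° = 0.11175343 rad
x = r_b·(cos φ + φ·sin φ) = 79.476251
y = r_b·(sin φ − φ·cos φ) = 0.036700

x=79.476251 y=0.036700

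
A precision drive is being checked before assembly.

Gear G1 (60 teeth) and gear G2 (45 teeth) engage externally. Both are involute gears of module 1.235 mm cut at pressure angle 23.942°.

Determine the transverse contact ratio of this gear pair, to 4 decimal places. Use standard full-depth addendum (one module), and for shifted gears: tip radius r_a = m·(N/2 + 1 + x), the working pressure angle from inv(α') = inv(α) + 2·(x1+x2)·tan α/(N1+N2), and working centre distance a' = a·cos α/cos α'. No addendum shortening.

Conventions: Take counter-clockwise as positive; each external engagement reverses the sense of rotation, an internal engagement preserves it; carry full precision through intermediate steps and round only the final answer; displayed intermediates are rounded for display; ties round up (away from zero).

single-mesh involute tooth geometry (60T engaging 45T at module 1.235)
base radii: r_b1 = 33.862097, r_b2 = 25.396573
tip radii: r_a1 = 38.285000, r_a2 = 29.022500
no profile shift: α' = α, a' = a
action lengths: √(r_a1²−r_b1²) = 17.863360, √(r_a2²−r_b2²) = 14.047050
base pitch p_b = π·m·cos α = 3.546030
CR = (17.863360 + 14.047050 − 64.837500·sin 23.94200°)/3.546030 = 1.578835
contact ratio ≈ 1.5788

1.5788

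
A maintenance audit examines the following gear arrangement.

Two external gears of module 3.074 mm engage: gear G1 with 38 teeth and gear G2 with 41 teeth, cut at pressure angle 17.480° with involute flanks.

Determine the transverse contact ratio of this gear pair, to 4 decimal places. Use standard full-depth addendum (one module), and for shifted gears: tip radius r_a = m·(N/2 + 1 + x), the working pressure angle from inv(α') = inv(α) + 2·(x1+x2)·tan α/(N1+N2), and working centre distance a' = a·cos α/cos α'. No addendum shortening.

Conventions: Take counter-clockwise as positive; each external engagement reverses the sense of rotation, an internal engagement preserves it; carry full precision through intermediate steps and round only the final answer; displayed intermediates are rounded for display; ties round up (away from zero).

recognized (one external pair, fixed centres): single-mesh tooth geometry, m = 3.074, N1 = 38, N2 = 41
base radii: r_b1 = 55.708919, r_b2 = 60.106992
tip radii: r_a1 = 61.480000, r_a2 = 66.091000
no profile shift: α' = α, a' = a
action lengths: √(r_a1²−r_b1²) = 26.005897, √(r_a2²−r_b2²) = 27.480353
base pitch p_b = π·m·cos α = 9.211302
CR = (26.005897 + 27.480353 − 121.423000·sin 17.48000°)/9.211302 = 1.847087
contact ratio ≈ 1.8471

1.8471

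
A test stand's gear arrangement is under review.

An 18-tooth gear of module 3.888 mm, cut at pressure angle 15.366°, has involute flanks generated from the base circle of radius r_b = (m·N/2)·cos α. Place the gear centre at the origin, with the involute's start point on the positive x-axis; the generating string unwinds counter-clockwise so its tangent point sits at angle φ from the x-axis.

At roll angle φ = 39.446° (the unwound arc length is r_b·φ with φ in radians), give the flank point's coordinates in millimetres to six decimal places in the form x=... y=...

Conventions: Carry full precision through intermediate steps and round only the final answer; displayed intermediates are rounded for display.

topology: single-mesh involute geometry — m = 3.888, N = 18
pitch radius r_p = m·N/2 = 3.888·18/2 = 34.992000
base radius r_b = r_p·cos α = 34.992000·cos 15.366° = 33.741135
roll angle φ = 39.446° = 0.68846258 rad
x = r_b·(cos φ + φ·sin φ) = 40.814589
y = r_b·(sin φ − φ·cos φ) = 3.499076

x=40.814589 y=3.499076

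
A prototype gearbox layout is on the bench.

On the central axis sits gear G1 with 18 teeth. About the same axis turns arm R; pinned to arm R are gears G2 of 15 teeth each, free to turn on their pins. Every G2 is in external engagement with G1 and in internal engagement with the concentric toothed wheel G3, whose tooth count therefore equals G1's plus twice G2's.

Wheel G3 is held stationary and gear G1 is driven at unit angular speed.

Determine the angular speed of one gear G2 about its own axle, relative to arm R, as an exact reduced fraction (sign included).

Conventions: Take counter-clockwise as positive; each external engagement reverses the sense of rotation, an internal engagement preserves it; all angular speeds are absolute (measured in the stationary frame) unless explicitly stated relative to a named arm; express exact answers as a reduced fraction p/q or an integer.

class = planetary set [G3 = 18+2·15 = 48; Willis about the carrier]
ring teeth: 18 + 2·15 = 48
18(ω_sun−ω_arm) = −48(ω_ring−ω_arm),  ω_ring = 0, ω_sun = 1
18(1−ω_arm) = −48(0−ω_arm)  ⇒  66·ω_arm = 18  ⇒  ω_arm = 3/11
sun–planet mesh: 18·(1−3/11) = −15·(ω_p−ω_arm)  ⇒  ω_p−ω_arm = -48/55
exact speed ratio = -48/55

-48/55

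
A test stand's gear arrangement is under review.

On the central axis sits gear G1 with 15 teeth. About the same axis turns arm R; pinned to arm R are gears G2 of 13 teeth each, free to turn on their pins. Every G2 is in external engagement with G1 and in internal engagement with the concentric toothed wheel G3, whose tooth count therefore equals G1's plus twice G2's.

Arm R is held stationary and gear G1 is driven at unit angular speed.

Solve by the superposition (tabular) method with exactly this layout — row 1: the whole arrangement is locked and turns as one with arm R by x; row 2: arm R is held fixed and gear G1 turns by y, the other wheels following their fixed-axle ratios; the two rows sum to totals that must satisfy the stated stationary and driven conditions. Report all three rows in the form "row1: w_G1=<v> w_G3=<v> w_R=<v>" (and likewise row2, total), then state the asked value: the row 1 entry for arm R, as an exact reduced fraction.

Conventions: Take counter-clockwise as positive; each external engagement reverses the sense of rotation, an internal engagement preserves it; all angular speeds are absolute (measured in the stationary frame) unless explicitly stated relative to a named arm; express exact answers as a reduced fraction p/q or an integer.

recognized (axles ride arm R): planetary set, 15/13/41 teeth
superposition row 1 [locked train]: every member turns x
row 2 — arm fixed, fixed-axis ratios: sun y, ring −(15/41)·y, arm 0
boundary: total ω_arm = x = 0 and total ω_sun = x + y = 1  ⇒  y = 1, x = 0
row 2 ring = −(15/41)·1 = -15/41
totals (row 1 + row 2): sun 0 + 1 = 1, ring 0 + (-15/41) = -15/41, arm 0 + 0 = 0
asked cell (row1, arm) = 0

row1: w_G1=0 w_G3=0 w_R=0
row2: w_G1=1 w_G3=-15/41 w_R=0
total: w_G1=1 w_G3=-15/41 w_R=0
asked value: 0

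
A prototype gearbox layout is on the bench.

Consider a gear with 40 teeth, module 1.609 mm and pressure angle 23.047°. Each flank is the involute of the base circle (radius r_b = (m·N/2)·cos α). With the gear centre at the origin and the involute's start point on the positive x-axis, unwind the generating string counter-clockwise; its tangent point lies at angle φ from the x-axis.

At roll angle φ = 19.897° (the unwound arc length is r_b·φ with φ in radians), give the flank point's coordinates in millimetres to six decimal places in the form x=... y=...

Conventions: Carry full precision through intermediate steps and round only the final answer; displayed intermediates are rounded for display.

x=31.343554 y=0.408402

single-mesh involute tooth geometry (40T wheel at module 1.609)
pitch radius r_p = m·N/2 = 1.609·40/2 = 32.180000
base radius r_b = r_p·cos α = 32.180000·cos 23.047° = 29.611522
roll angle φ = 19.897° = 0.34726816 rad
x = r_b·(cos φ + φ·sin φ) = 31.343554
y = r_b·(sin φ − φ·cos φ) = 0.408402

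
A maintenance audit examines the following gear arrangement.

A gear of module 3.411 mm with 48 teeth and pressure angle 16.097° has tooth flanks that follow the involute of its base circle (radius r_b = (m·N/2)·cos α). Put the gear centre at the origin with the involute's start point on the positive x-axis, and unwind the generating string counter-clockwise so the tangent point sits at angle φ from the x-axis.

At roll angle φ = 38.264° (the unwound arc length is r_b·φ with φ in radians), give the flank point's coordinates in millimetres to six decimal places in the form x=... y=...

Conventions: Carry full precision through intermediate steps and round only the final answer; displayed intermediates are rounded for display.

class = single-mesh tooth geometry [base-circle involute, m = 3.411, 48T]
pitch radius r_p = m·N/2 = 3.411·48/2 = 81.864000
base radius r_b = r_p·cos α = 81.864000·cos 16.097° = 78.654413
roll angle φ = 38.264° = 0.66783278 rad
x = r_b·(cos φ + φ·sin φ) = 94.286585
y = r_b·(sin φ − φ·cos φ) = 7.466386

x=94.286585 y=7.466386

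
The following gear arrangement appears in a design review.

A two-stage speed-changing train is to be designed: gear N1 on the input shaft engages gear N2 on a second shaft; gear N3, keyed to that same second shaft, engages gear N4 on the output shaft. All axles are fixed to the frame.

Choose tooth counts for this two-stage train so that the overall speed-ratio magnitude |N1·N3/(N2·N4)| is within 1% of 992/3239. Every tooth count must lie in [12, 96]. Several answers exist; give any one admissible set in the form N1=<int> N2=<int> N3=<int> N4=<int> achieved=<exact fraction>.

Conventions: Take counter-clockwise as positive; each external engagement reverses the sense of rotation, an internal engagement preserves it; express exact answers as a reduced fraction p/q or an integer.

N1=16 N2=41 N3=62 N4=79 achieved=992/3239

class = fixed-axis compound train [2-stage, 992/3239 wanted]
target = 992/3239 in lowest terms: an exact hit needs N1·N3 = k·992 and N2·N4 = k·3239 for one integer k, every count in [12, 96]; additionally prefer no 1:1 stage (N1 ≠ N2, N3 ≠ N4)
k = 1: N1·N3 = 992 = 16·62, N2·N4 = 3239 = 41·79
achieved = 16·62/(41·79) = 992/3239; |achieved − target| = 0 ≤ 248/80975 ✓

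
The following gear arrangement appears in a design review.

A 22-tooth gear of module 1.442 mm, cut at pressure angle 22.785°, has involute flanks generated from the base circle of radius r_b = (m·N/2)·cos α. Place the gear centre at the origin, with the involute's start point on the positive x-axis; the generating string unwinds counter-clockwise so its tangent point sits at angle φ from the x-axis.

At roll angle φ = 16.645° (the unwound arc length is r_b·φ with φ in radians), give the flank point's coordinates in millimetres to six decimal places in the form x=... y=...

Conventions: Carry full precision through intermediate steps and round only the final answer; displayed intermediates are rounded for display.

x=15.228355 y=0.118513

single-mesh involute tooth geometry (22T wheel at module 1.442)
pitch radius r_p = m·N/2 = 1.442·22/2 = 15.862000
base radius r_b = r_p·cos α = 15.862000·cos 22.785° = 14.624202
roll angle φ = 16.645° = 0.29051005 rad
x = r_b·(cos φ + φ·sin φ) = 15.228355
y = r_b·(sin φ − φ·cos φ) = 0.118513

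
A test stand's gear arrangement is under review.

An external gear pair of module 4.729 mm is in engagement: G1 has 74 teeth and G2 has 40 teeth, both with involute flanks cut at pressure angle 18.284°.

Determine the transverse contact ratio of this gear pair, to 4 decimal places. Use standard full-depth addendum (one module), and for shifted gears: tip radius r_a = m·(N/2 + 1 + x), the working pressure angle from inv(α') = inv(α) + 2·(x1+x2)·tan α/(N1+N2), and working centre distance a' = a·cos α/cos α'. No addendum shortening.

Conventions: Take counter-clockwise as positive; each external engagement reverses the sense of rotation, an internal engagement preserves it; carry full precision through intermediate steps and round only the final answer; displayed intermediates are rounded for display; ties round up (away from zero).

recognized (one external pair, fixed centres): single-mesh tooth geometry, m = 4.729, N1 = 74, N2 = 40
base radii: r_b1 = 166.139160, r_b2 = 89.804951
tip radii: r_a1 = 179.702000, r_a2 = 99.309000
no profile shift: α' = α, a' = a
action lengths: √(r_a1²−r_b1²) = 68.487870, √(r_a2²−r_b2²) = 42.395144
base pitch p_b = π·m·cos α = 14.106529
CR = (68.487870 + 42.395144 − 269.553000·sin 18.28400°)/14.106529 = 1.865581
contact ratio ≈ 1.8656

1.8656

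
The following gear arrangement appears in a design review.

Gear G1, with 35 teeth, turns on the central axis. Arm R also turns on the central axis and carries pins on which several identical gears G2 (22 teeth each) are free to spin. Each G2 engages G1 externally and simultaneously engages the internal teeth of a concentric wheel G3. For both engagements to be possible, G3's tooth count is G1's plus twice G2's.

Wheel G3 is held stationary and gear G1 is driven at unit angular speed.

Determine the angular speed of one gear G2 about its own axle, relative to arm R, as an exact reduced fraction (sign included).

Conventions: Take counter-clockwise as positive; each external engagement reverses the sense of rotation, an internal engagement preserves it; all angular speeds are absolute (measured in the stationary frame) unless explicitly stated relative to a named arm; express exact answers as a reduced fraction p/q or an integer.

-2765/2508

recognized (axles ride arm R): planetary set, 35/22/79 teeth
ring teeth: 35 + 2·22 = 79
35(ω_sun−ω_arm) = −79(ω_ring−ω_arm),  ω_ring = 0, ω_sun = 1
35(1−ω_arm) = −79(0−ω_arm)  ⇒  114·ω_arm = 35  ⇒  ω_arm = 35/114
sun–planet mesh: 35·(1−35/114) = −22·(ω_p−ω_arm)  ⇒  ω_p−ω_arm = -2765/2508
exact speed ratio = -2765/2508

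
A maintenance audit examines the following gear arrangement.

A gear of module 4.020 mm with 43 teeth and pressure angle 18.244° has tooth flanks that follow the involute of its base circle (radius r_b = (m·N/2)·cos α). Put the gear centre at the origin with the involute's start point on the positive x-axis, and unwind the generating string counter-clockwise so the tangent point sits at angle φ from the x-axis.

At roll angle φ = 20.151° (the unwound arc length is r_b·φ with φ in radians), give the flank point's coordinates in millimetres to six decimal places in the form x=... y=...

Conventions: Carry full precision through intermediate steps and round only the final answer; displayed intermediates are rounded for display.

topology: single-mesh involute geometry — m = 4.020, N = 43
pitch radius r_p = m·N/2 = 4.020·43/2 = 86.430000
base radius r_b = r_p·cos α = 86.430000·cos 18.244° = 82.085329
roll angle φ = 20.151° = 0.35170130 rad
x = r_b·(cos φ + φ·sin φ) = 87.006138
y = r_b·(sin φ − φ·cos φ) = 1.175668

x=87.006138 y=1.175668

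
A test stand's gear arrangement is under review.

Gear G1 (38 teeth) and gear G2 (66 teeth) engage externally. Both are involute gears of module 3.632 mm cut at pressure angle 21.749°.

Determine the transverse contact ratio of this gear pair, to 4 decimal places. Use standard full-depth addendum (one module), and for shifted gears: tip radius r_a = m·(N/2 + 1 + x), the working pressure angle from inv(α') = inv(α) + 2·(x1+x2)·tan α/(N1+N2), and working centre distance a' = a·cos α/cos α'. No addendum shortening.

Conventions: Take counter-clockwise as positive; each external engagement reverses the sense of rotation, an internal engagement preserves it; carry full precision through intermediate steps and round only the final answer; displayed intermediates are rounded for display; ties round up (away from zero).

1.6647

single-mesh involute tooth geometry (38T engaging 66T at module 3.632)
base radii: r_b1 = 64.095736, r_b2 = 111.324173
tip radii: r_a1 = 72.640000, r_a2 = 123.488000
no profile shift: α' = α, a' = a
action lengths: √(r_a1²−r_b1²) = 34.180495, √(r_a2²−r_b2²) = 53.443565
base pitch p_b = π·m·cos α = 10.598036
CR = (34.180495 + 53.443565 − 188.864000·sin 21.74900°)/10.598036 = 1.664663
contact ratio ≈ 1.6647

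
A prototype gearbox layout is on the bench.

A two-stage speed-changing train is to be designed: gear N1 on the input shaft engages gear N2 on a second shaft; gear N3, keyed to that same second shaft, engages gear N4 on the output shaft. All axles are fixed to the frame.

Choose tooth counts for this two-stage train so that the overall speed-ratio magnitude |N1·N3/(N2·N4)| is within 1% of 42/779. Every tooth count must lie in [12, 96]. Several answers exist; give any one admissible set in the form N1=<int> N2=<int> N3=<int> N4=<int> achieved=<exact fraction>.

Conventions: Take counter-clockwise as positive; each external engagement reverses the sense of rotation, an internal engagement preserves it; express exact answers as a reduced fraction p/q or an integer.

design class (target 42/779): fixed-axis compound train
target = 42/779 in lowest terms: an exact hit needs N1·N3 = k·42 and N2·N4 = k·779 for one integer k, every count in [12, 96]; additionally prefer no 1:1 stage (N1 ≠ N2, N3 ≠ N4)
k = 1…3: no 1:1-free in-range split of k·42 and k·779 into factor pairs; take k = 4
k = 4: N1·N3 = 168 = 12·14, N2·N4 = 3116 = 38·82
achieved = 12·14/(38·82) = 42/779; |achieved − target| = 0 ≤ 21/38950 ✓

N1=12 N2=38 N3=14 N4=82 achieved=42/779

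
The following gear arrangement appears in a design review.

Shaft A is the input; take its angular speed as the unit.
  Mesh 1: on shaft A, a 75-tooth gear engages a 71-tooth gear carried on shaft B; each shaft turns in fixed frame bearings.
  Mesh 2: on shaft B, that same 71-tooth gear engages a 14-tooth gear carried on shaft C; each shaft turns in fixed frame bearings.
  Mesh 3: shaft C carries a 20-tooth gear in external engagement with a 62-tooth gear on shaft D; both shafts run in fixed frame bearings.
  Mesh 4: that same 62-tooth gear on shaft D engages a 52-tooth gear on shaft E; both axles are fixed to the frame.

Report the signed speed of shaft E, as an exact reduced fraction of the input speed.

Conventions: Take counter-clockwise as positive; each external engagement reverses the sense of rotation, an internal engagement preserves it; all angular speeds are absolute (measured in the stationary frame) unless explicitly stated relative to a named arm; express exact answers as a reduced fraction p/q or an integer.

375/182

4-mesh fixed-axis compound train (all bearings frame-fixed)
mesh 1 [75T→71T]: |ω|/ω_in = 1×75/71 = 75/71, sense flips to −
mesh 2 [71T→14T]: |ω|/ω_in = (75/71)×71/14 = 75/14, sense flips to +
mesh 3 [20T→62T]: |ω|/ω_in = (75/14)×20/62 = 375/217, sense flips to −
mesh 4 [62T→52T]: |ω|/ω_in = (375/217)×62/52 = 375/182, sense flips to +
signed output speed (× input speed) = 375/182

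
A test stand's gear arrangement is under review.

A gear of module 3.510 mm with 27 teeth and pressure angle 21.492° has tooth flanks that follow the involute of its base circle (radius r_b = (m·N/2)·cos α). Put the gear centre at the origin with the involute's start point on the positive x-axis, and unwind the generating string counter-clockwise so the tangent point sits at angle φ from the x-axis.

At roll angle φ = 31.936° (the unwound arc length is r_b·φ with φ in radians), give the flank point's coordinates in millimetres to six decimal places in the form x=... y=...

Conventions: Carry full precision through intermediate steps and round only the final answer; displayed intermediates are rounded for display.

x=50.416425 y=2.466845

recognized (one wheel, involute flank): single-mesh tooth geometry, m = 3.510, N = 27
pitch radius r_p = m·N/2 = 3.510·27/2 = 47.385000
base radius r_b = r_p·cos α = 47.385000·cos 21.492° = 44.090261
roll angle φ = 31.936° = 0.55738835 rad
x = r_b·(cos φ + φ·sin φ) = 50.416425
y = r_b·(sin φ − φ·cos φ) = 2.466845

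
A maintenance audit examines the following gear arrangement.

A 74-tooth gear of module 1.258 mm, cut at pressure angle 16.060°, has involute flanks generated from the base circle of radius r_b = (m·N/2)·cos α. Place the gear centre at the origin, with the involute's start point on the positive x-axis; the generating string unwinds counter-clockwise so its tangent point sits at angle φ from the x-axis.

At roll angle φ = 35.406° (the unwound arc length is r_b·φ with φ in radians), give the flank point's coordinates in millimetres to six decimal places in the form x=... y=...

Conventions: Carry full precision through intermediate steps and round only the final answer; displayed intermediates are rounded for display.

single-mesh involute tooth geometry (74T wheel at module 1.258)
pitch radius r_p = m·N/2 = 1.258·74/2 = 46.546000
base radius r_b = r_p·cos α = 46.546000·cos 16.060° = 44.729427
roll angle φ = 35.406° = 0.61795127 rad
x = r_b·(cos φ + φ·sin φ) = 52.471528
y = r_b·(sin φ − φ·cos φ) = 3.385783

x=52.471528 y=3.385783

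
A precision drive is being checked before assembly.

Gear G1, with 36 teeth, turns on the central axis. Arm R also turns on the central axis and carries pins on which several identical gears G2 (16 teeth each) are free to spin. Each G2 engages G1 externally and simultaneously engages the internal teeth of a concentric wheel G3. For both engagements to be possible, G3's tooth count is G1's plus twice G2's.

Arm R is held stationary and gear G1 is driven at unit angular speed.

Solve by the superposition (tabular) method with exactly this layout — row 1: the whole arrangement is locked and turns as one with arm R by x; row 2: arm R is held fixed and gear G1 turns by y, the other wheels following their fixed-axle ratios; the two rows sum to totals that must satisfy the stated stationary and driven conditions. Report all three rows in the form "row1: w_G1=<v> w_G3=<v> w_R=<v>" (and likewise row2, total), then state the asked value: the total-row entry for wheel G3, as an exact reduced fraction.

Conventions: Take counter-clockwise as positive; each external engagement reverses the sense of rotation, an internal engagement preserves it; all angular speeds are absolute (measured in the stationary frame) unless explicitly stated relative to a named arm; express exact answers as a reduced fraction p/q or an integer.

recognized (axles ride arm R): planetary set, 36/16/68 teeth
superposition row 1 [locked train]: every member turns x
row 2: sun turns y, ring = −(36/68)·y, arm 0
boundary: total ω_arm = x = 0 and total ω_sun = x + y = 1  ⇒  y = 1, x = 0
row 2 ring = −(36/68)·1 = -9/17
totals (row 1 + row 2): sun 0 + 1 = 1, ring 0 + (-9/17) = -9/17, arm 0 + 0 = 0
asked cell (total, ring) = -9/17

row1: w_G1=0 w_G3=0 w_R=0
row2: w_G1=1 w_G3=-9/17 w_R=0
total: w_G1=1 w_G3=-9/17 w_R=0
asked value: -9/17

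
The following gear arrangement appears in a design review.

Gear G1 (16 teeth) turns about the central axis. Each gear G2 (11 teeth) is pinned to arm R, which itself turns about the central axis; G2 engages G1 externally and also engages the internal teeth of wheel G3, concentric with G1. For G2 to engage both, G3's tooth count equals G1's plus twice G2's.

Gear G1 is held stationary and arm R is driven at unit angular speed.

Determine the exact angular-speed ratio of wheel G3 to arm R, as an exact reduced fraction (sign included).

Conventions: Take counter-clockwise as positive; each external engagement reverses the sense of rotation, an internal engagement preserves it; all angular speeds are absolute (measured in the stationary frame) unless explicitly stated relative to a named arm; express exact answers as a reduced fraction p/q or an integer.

27/19

topology: planetary set — G1 16T / G2 11T / G3 38T, arm = carrier (Willis)
ring teeth: 16 + 2·11 = 38
16(ω_sun−ω_arm) = −38(ω_ring−ω_arm),  ω_sun = 0, ω_arm = 1
ω_ring = 1 − (16/38)(0−1) = 27/19
ω_out/ω_in = 27/19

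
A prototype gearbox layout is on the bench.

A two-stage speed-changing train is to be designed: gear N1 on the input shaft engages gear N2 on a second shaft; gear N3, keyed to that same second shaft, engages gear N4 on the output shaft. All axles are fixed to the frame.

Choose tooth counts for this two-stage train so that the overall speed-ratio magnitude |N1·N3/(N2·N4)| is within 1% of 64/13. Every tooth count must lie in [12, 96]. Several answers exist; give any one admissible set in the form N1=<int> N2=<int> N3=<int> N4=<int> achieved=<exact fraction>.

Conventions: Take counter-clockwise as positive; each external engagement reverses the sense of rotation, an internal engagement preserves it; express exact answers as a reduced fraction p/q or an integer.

design class (target 64/13): fixed-axis compound train
target = 64/13 in lowest terms: an exact hit needs N1·N3 = k·64 and N2·N4 = k·13 for one integer k, every count in [12, 96]; additionally prefer no 1:1 stage (N1 ≠ N2, N3 ≠ N4)
k = 1…11: no 1:1-free in-range split of k·64 and k·13 into factor pairs; take k = 12
k = 12: N1·N3 = 768 = 12·64, N2·N4 = 156 = 13·12
achieved = 12·64/(13·12) = 64/13; |achieved − target| = 0 ≤ 16/325 ✓

N1=12 N2=13 N3=64 N4=12 achieved=64/13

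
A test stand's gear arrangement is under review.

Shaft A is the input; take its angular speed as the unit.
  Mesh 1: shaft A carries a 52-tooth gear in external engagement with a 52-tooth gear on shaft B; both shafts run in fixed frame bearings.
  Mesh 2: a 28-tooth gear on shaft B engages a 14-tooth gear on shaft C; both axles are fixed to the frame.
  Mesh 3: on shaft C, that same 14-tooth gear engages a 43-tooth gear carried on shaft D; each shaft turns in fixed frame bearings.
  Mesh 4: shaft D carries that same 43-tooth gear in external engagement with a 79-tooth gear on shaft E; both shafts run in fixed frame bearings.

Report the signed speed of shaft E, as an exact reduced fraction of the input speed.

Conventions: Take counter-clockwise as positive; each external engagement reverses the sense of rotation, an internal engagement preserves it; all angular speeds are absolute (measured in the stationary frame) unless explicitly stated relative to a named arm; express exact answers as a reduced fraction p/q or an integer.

4-mesh fixed-axis compound train (all bearings frame-fixed)
mesh 1 [52T→52T]: |ω|/ω_in = 1×52/52 = 1, sense flips to −
mesh 2 [28T→14T]: |ω|/ω_in = 1×28/14 = 2, sense flips to +
mesh 3 [14T→43T]: |ω|/ω_in = 2×14/43 = 28/43, sense flips to −
mesh 4 [43T→79T]: |ω|/ω_in = (28/43)×43/79 = 28/79, sense flips to +
signed output speed (× input speed) = 28/79

28/79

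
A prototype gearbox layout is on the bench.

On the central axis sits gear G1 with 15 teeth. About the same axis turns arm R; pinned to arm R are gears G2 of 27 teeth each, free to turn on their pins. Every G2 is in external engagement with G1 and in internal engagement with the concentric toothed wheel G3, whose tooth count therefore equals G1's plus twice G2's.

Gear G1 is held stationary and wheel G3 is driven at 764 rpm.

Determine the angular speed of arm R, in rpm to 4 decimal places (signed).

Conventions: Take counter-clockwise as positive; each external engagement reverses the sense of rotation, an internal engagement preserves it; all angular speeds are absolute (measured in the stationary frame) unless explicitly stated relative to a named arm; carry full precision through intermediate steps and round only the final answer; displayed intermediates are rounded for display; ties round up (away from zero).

+627.5714 rpm

topology: planetary set — G1 15T / G2 27T / G3 69T, arm = carrier (Willis)
normalise by the input: solve with ω_ring = 1, then scale by 764 rpm
ring teeth: 15 + 2·27 = 69
15(ω_sun−ω_arm) = −69(ω_ring−ω_arm),  ω_sun = 0, ω_ring = 1
15(0−ω_arm) = −69(1−ω_arm)  ⇒  84·ω_arm = 69  ⇒  ω_arm = 23/28
scale: ω_arm = 23/28 × 764 rpm = +627.5714 rpm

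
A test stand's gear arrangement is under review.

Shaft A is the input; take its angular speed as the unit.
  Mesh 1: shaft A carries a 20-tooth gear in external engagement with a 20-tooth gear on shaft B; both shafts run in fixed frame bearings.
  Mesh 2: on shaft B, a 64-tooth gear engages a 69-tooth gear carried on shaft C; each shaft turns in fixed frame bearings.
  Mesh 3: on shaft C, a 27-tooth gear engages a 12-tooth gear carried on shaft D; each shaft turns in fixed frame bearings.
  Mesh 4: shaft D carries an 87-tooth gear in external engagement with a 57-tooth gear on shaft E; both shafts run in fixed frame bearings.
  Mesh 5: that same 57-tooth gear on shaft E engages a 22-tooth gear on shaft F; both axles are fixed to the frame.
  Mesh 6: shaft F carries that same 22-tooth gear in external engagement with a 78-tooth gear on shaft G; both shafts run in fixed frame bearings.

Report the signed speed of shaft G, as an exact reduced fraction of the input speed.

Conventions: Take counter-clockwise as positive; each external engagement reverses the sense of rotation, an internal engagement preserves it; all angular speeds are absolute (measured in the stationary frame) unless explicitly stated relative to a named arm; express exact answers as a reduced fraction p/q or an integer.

696/299

6-mesh fixed-axis compound train (all bearings frame-fixed)
mesh 1 [20T→20T]: |ω|/ω_in = 1×20/20 = 1, sense flips to −
mesh 2 [64T→69T]: |ω|/ω_in = 1×64/69 = 64/69, sense flips to +
mesh 3 [27T→12T]: |ω|/ω_in = (64/69)×27/12 = 48/23, sense flips to −
mesh 4 [87T→57T]: |ω|/ω_in = (48/23)×87/57 = 1392/437, sense flips to +
mesh 5 [57T→22T]: |ω|/ω_in = (1392/437)×57/22 = 2088/253, sense flips to −
mesh 6 [22T→78T]: |ω|/ω_in = (2088/253)×22/78 = 696/299, sense flips to +
signed output speed (× input speed) = 696/299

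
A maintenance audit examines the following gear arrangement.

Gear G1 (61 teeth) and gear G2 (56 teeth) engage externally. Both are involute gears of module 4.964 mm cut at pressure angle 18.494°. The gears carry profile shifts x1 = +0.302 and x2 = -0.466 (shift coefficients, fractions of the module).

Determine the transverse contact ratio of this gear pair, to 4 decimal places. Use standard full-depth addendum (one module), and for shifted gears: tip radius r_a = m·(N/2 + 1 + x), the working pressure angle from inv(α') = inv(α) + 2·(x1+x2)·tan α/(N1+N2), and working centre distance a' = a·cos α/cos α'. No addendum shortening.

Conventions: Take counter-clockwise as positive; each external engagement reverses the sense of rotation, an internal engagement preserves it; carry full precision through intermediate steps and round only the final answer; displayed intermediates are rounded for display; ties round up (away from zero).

recognized (one external pair, fixed centres): single-mesh tooth geometry, m = 4.964, N1 = 61, N2 = 56
base radii: r_b1 = 143.583128, r_b2 = 131.814019
tip radii: r_a1 = 157.865128, r_a2 = 141.642776
inv(α') = inv(18.494°) + 2·(+0.302-0.466)·tan α/(61+56) = 0.01076000  ⇒  α' = 17.99977°
a' = a·cos α / cos α' = 290.3940·cos 18.494°/cos 17.99977° = 289.569316
action lengths: √(r_a1²−r_b1²) = 65.614663, √(r_a2²−r_b2²) = 51.843421
base pitch p_b = π·m·cos α = 14.789498
CR = (65.614663 + 51.843421 − 289.569316·sin 17.99977°)/14.789498 = 1.891704
contact ratio ≈ 1.8917

1.8917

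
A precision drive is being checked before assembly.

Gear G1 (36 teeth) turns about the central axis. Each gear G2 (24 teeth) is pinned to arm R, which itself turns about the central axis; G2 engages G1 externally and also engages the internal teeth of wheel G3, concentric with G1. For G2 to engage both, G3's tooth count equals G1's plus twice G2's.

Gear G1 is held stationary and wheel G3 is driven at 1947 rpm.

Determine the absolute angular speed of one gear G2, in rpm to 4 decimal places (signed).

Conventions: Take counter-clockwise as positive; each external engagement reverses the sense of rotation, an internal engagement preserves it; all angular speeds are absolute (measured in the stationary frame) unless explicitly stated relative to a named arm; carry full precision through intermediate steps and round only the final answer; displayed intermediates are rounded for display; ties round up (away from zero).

+3407.2500 rpm

topology: planetary set — G1 36T / G2 24T / G3 84T, arm = carrier (Willis)
normalise by the input: solve with ω_ring = 1, then scale by 1947 rpm
ring teeth: 36 + 2·24 = 84
36(ω_sun−ω_arm) = −84(ω_ring−ω_arm),  ω_sun = 0, ω_ring = 1
36(0−ω_arm) = −84(1−ω_arm)  ⇒  120·ω_arm = 84  ⇒  ω_arm = 7/10
sun–planet mesh: 36·(0−7/10) = −24·(ω_p−ω_arm)  ⇒  ω_p−ω_arm = 21/20
ω_p = 7/10 + 21/20 = 7/4
scale: ω_p = 7/4 × 1947 rpm = +3407.2500 rpm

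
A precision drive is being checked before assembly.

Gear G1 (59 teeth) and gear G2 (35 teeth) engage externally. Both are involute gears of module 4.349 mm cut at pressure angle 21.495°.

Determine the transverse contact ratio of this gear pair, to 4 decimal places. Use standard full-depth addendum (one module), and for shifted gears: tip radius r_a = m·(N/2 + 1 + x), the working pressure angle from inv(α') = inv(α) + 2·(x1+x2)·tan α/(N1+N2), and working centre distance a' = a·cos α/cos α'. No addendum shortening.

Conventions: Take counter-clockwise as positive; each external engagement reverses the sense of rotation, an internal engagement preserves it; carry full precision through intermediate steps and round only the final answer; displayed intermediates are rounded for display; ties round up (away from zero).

single-mesh involute tooth geometry (59T engaging 35T at module 4.349)
base radii: r_b1 = 119.372490, r_b2 = 70.814189
tip radii: r_a1 = 132.644500, r_a2 = 80.456500
no profile shift: α' = α, a' = a
action lengths: √(r_a1²−r_b1²) = 57.834004, √(r_a2²−r_b2²) = 38.191609
base pitch p_b = π·m·cos α = 12.712533
CR = (57.834004 + 38.191609 − 204.403000·sin 21.49500°)/12.712533 = 1.662002
contact ratio ≈ 1.6620

1.6620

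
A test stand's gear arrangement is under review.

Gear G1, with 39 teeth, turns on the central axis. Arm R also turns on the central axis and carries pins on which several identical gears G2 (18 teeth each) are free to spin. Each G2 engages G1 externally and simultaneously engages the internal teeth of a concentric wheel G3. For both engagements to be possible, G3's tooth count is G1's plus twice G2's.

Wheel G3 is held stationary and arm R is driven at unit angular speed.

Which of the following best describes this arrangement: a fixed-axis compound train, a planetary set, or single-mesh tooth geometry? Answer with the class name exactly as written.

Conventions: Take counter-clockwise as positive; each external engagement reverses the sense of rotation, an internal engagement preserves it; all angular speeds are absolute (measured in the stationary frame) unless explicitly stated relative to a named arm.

planetary set

planetary set (39T centre, 18T on arm, 75T internal) — Willis relation
classification: planetary set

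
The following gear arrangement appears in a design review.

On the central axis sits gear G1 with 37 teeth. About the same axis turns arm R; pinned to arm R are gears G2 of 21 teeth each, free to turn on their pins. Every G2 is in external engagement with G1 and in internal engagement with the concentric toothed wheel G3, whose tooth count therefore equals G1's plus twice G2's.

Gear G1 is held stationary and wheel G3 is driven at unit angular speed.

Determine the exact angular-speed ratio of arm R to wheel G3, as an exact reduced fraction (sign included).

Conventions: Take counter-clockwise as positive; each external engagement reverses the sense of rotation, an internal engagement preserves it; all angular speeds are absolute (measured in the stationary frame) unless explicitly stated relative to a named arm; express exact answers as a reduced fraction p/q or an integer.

class = planetary set [G3 = 37+2·21 = 79; Willis about the carrier]
ring teeth: 37 + 2·21 = 79
37(ω_sun−ω_arm) = −79(ω_ring−ω_arm),  ω_sun = 0, ω_ring = 1
37(0−ω_arm) = −79(1−ω_arm)  ⇒  116·ω_arm = 79  ⇒  ω_arm = 79/116
ω_out/ω_in = 79/116

79/116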